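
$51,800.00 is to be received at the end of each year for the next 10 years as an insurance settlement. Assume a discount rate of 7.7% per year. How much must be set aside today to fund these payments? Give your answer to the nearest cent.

This is an ordinary annuity: 10 payments of $51,800.00 at the end of each year.
Periodic rate r = 0.077 per year.
PV = PMT × [(1 − (1+r)^−n)/r] = 51,800 × [1 − (1+r)^−10] / r = $352,335.02

$352,335.02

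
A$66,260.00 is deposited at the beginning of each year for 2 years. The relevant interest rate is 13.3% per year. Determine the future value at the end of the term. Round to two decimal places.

This is an annuity due: 2 deposits of A$66,260.00 at the beginning of each year.
Periodic rate r = 0.133 per year.
FV = PMT × [((1+r)^n − 1)/r] × (1+r) = 66,260 × [(1+r)^2 − 1] / r × (1+r) = A$160,129.81

A$160,129.81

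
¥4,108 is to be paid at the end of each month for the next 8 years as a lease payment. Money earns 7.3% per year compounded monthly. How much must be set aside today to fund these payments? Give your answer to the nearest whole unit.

This is an ordinary annuity: 96 payments of ¥4,108 at the end of each month.
Periodic rate r = 0.073/12 per month; n is counted in months.
PV = PMT × [(1 − (1+r)^−n)/r] = 4,108 × [1 − (1+r)^−96] / r = ¥298,038

¥298,038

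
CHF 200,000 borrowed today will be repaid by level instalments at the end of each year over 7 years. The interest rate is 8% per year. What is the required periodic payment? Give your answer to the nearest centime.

Level ordinary annuity; solve PV = PMT × [(1 − (1+r)^−n)/r] for PMT.
Periodic rate r = 0.08 per year.
With n = 7: PMT = 200,000 / ([(1 − (1+r)^−n)/r]) = CHF 38,414.48

CHF 38,414.48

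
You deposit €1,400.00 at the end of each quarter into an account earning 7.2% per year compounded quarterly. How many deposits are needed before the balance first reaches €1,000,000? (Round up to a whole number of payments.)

148 payments

Periodic rate r = 0.072/4 per quarter; n is counted in quarters.
Ordinary annuity FV: 1,000,000 = 1,400 × [((1+r)^n − 1)/r].
(1+r)^n = 1 + 1,000,000 × r / 1,400, so n = ln(1 + 1,000,000·r/1,400) / ln(1+r) = 147.35.
Round up to a whole number of payments: n = 148.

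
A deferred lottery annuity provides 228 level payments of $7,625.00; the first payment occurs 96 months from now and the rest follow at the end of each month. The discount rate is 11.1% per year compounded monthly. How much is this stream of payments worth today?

Ordinary annuity of 228 payments, first payment at period 96.
Periodic rate r = 0.111/12 per month; n is counted in months.
The ordinary-annuity PV formula values the stream one period before the first payment (period 95); discount that back 95 periods:
PV₀ = 7,625 × [1 − (1+r)^−228] / r × (1+r)^−95 = $301,607.88

$301,607.88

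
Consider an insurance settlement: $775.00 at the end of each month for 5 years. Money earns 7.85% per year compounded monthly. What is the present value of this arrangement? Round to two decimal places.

This is an ordinary annuity: 60 payments of $775.00 at the end of each month.
Periodic rate r = 0.0785/12 per month; n is counted in months.
PV = PMT × [(1 − (1+r)^−n)/r] = 775 × [1 − (1+r)^−60] / r = $38,357.44

$38,357.44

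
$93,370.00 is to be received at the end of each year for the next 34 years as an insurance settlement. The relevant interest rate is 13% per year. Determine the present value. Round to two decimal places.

$706,969.25

This is an ordinary annuity: 34 payments of $93,370.00 at the end of each year.
Periodic rate r = 0.13 per year.
PV = PMT × [(1 − (1+r)^−n)/r] = 93,370 × [1 − (1+r)^−34] / r = $706,969.25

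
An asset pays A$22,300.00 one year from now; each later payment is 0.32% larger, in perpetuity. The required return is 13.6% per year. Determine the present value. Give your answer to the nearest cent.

A$167,921.69

Periodic rate r = 0.136 per year.
Growing perpetuity (Gordon): PV = PMT₁ / (r − g) = 22,300 / (r − 0.0032) = A$167,921.69.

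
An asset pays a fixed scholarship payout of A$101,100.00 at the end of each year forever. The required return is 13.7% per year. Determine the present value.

A$737,956.20

Periodic rate r = 0.137 per year.
Level perpetuity: PV = PMT / r = 101,100 / (0.137) = A$737,956.20.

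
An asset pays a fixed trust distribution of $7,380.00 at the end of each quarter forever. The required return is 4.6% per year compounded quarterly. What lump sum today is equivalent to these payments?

$641,739.13

Periodic rate r = 0.046/4 per quarter.
Level perpetuity: PV = PMT / r = 7,380 / (0.046/4) = $641,739.13.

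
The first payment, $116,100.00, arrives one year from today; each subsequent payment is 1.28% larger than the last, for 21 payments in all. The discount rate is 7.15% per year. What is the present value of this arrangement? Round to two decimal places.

$1,372,016.23

Periodic rate r = 0.0715 per year.
Growing ordinary annuity: PV = PMT₁ × [1 − ((1+g)/(1+r))^n] / (r − g) = 116,100 × [1 − ((1+0.0128)/(1+r))^21] / (r − 0.0128) = $1,372,016.23.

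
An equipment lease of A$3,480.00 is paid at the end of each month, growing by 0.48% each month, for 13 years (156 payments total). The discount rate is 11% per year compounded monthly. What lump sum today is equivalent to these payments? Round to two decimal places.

A$391,774.99

Periodic rate r = 0.11/12 per month; n is counted in months.
Growing ordinary annuity: PV = PMT₁ × [1 − ((1+g)/(1+r))^n] / (r − g) = 3,480 × [1 − ((1+0.0048)/(1+r))^156] / (r − 0.0048) = A$391,774.99.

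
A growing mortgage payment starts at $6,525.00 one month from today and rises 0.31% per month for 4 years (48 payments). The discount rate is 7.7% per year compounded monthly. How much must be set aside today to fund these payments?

Periodic rate r = 0.077/12 per month; n is counted in months.
Growing ordinary annuity: PV = PMT₁ × [1 − ((1+g)/(1+r))^n] / (r − g) = 6,525 × [1 − ((1+0.0031)/(1+r))^48] / (r − 0.0031) = $288,276.06.

$288,276.06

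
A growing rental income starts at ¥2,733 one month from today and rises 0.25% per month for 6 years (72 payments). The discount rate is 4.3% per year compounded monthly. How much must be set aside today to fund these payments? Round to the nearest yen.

Periodic rate r = 0.043/12 per month; n is counted in months.
Growing ordinary annuity: PV = PMT₁ × [1 − ((1+g)/(1+r))^n] / (r − g) = 2,733 × [1 − ((1+0.0025)/(1+r))^72] / (r − 0.0025) = ¥188,745.

¥188,745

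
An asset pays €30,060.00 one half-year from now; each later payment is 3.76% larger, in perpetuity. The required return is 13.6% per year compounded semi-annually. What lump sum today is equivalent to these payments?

€988,815.79

Periodic rate r = 0.136/2 per half-year.
Growing perpetuity (Gordon): PV = PMT₁ / (r − g) = 30,060 / (r − 0.0376) = €988,815.79.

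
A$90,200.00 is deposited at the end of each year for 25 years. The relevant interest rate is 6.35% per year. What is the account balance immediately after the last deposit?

This is an ordinary annuity: 25 deposits of A$90,200.00 at the end of each year.
Periodic rate r = 0.0635 per year.
FV = PMT × [((1+r)^n − 1)/r] = 90,200 × [(1+r)^25 − 1] / r = A$5,199,713.20

A$5,199,713.20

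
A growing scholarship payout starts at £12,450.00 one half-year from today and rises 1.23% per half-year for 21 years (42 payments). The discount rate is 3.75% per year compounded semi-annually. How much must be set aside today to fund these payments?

Periodic rate r = 0.0375/2 per half-year; n is counted in half-years.
Growing ordinary annuity: PV = PMT₁ × [1 − ((1+g)/(1+r))^n] / (r − g) = 12,450 × [1 − ((1+0.0123)/(1+r))^42] / (r − 0.0123) = £451,949.94.

£451,949.94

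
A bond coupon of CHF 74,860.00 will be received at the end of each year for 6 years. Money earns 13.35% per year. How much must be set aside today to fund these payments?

This is an ordinary annuity: 6 payments of CHF 74,860.00 at the end of each year.
Periodic rate r = 0.1335 per year.
PV = PMT × [(1 − (1+r)^−n)/r] = 74,860 × [1 − (1+r)^−6] / r = CHF 296,362.48

CHF 296,362.48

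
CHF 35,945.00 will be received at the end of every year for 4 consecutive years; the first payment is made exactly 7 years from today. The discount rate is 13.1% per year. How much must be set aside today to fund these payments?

CHF 50,976.60

Ordinary annuity of 4 payments, first payment at period 7.
Periodic rate r = 0.131 per year.
The ordinary-annuity PV formula values the stream one period before the first payment (period 6); discount that back 6 periods:
PV₀ = 35,945 × [1 − (1+r)^−4] / r × (1+r)^−6 = CHF 50,976.60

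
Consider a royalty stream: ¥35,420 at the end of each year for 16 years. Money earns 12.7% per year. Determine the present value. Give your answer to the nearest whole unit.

¥237,720

This is an ordinary annuity: 16 payments of ¥35,420 at the end of each year.
Periodic rate r = 0.127 per year.
PV = PMT × [(1 − (1+r)^−n)/r] = 35,420 × [1 − (1+r)^−16] / r = ¥237,720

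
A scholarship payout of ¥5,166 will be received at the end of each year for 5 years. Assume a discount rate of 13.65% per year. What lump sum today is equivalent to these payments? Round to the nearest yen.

¥17,886

This is an ordinary annuity: 5 payments of ¥5,166 at the end of each year.
Periodic rate r = 0.1365 per year.
PV = PMT × [(1 − (1+r)^−n)/r] = 5,166 × [1 − (1+r)^−5] / r = ¥17,886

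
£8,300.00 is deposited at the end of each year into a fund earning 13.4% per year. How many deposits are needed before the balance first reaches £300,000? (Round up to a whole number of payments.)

Periodic rate r = 0.134 per year.
Ordinary annuity FV: 300,000 = 8,300 × [((1+r)^n − 1)/r].
(1+r)^n = 1 + 300,000 × r / 8,300, so n = ln(1 + 300,000·r/8,300) / ln(1+r) = 14.04.
Round up to a whole number of payments: n = 15.

15 payments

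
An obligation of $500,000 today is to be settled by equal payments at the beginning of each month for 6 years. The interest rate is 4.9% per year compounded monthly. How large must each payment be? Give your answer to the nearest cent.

$7,996.64

Level annuity due; solve PV = PMT × [(1 − (1+r)^−n)/r] × (1+r) for PMT.
Periodic rate r = 0.049/12 per month; n is counted in months.
With n = 72: PMT = 500,000 / ([(1 − (1+r)^−n)/r] × (1+r)) = $7,996.64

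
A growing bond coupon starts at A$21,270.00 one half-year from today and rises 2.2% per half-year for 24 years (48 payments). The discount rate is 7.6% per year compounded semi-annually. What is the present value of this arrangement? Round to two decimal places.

A$698,682.69

Periodic rate r = 0.076/2 per half-year; n is counted in half-years.
Growing ordinary annuity: PV = PMT₁ × [1 − ((1+g)/(1+r))^n] / (r − g) = 21,270 × [1 − ((1+0.022)/(1+r))^48] / (r − 0.022) = A$698,682.69.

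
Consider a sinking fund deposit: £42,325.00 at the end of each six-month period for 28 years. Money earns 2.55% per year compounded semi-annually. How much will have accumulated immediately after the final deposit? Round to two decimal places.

This is an ordinary annuity: 56 deposits of £42,325.00 at the end of each six-month period.
Periodic rate r = 0.0255/2 per half-year; n is counted in half-years.
FV = PMT × [((1+r)^n − 1)/r] = 42,325 × [(1+r)^56 − 1] / r = £3,428,979.70

£3,428,979.70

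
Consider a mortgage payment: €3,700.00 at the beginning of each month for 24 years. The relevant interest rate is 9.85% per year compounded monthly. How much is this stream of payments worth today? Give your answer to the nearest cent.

This is an annuity due: 288 payments of €3,700.00 at the beginning of each month.
Periodic rate r = 0.0985/12 per month; n is counted in months.
PV = PMT × [(1 − (1+r)^−n)/r] × (1+r) = 3,700 × [1 − (1+r)^−288] / r × (1+r) = €411,307.97

€411,307.97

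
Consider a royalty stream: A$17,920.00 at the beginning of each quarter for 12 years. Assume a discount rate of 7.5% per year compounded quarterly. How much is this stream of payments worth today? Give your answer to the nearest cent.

This is an annuity due: 48 payments of A$17,920.00 at the beginning of each quarter.
Periodic rate r = 0.075/4 per quarter; n is counted in quarters.
PV = PMT × [(1 − (1+r)^−n)/r] × (1+r) = 17,920 × [1 − (1+r)^−48] / r × (1+r) = A$574,482.77

A$574,482.77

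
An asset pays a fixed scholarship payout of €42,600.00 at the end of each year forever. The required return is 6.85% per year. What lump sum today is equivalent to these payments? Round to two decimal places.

Periodic rate r = 0.0685 per year.
Level perpetuity: PV = PMT / r = 42,600 / (0.0685) = €621,897.81.

€621,897.81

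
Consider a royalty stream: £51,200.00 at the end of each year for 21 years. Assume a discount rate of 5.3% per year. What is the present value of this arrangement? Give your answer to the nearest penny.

This is an ordinary annuity: 21 payments of £51,200.00 at the end of each year.
Periodic rate r = 0.053 per year.
PV = PMT × [(1 − (1+r)^−n)/r] = 51,200 × [1 − (1+r)^−21] / r = £639,451.18

£639,451.18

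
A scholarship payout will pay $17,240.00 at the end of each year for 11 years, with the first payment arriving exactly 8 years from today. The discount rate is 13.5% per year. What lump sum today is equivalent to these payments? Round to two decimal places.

$39,559.82

Ordinary annuity of 11 payments, first payment at period 8.
Periodic rate r = 0.135 per year.
The ordinary-annuity PV formula values the stream one period before the first payment (period 7); discount that back 7 periods:
PV₀ = 17,240 × [1 − (1+r)^−11] / r × (1+r)^−7 = $39,559.82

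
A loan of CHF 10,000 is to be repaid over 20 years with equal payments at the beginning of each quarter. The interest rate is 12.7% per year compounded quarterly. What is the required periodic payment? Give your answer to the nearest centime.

Level annuity due; solve PV = PMT × [(1 − (1+r)^−n)/r] × (1+r) for PMT.
Periodic rate r = 0.127/4 per quarter; n is counted in quarters.
With n = 80: PMT = 10,000 / ([(1 − (1+r)^−n)/r] × (1+r)) = CHF 335.23

CHF 335.23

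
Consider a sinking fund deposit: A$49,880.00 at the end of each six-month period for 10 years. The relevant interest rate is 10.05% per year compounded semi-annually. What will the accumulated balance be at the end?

A$1,653,694.30

This is an ordinary annuity: 20 deposits of A$49,880.00 at the end of each six-month period.
Periodic rate r = 0.1005/2 per half-year; n is counted in half-years.
FV = PMT × [((1+r)^n − 1)/r] = 49,880 × [(1+r)^20 − 1] / r = A$1,653,694.30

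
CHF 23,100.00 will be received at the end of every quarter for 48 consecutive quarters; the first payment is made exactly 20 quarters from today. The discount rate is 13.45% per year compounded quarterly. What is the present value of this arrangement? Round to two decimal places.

Ordinary annuity of 48 payments, first payment at period 20.
Periodic rate r = 0.1345/4 per quarter; n is counted in quarters.
The ordinary-annuity PV formula values the stream one period before the first payment (period 19); discount that back 19 periods:
PV₀ = 23,100 × [1 − (1+r)^−48] / r × (1+r)^−19 = CHF 291,556.68

CHF 291,556.68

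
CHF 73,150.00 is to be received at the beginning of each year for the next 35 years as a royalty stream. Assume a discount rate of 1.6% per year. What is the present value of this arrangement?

This is an annuity due: 35 payments of CHF 73,150.00 at the beginning of each year.
Periodic rate r = 0.016 per year.
PV = PMT × [(1 − (1+r)^−n)/r] × (1+r) = 73,150 × [1 − (1+r)^−35] / r × (1+r) = CHF 1,979,957.10

CHF 1,979,957.10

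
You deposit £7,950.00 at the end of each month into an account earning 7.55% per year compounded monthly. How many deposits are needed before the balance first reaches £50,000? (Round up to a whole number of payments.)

Periodic rate r = 0.0755/12 per month; n is counted in months.
Ordinary annuity FV: 50,000 = 7,950 × [((1+r)^n − 1)/r].
(1+r)^n = 1 + 50,000 × r / 7,950, so n = ln(1 + 50,000·r/7,950) / ln(1+r) = 6.19.
Round up to a whole number of payments: n = 7.

7 payments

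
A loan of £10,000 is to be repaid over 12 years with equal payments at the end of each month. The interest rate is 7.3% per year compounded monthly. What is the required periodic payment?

Level ordinary annuity; solve PV = PMT × [(1 − (1+r)^−n)/r] for PMT.
Periodic rate r = 0.073/12 per month; n is counted in months.
With n = 144: PMT = 10,000 / ([(1 − (1+r)^−n)/r]) = £104.44

£104.44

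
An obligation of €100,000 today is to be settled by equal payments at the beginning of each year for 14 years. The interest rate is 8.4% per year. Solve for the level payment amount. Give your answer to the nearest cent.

€11,451.08

Level annuity due; solve PV = PMT × [(1 − (1+r)^−n)/r] × (1+r) for PMT.
Periodic rate r = 0.084 per year.
With n = 14: PMT = 100,000 / ([(1 − (1+r)^−n)/r] × (1+r)) = €11,451.08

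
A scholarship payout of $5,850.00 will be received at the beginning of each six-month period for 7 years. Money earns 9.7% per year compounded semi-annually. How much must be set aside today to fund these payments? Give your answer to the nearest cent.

This is an annuity due: 14 payments of $5,850.00 at the beginning of each six-month period.
Periodic rate r = 0.097/2 per half-year; n is counted in half-years.
PV = PMT × [(1 − (1+r)^−n)/r] × (1+r) = 5,850 × [1 − (1+r)^−14] / r × (1+r) = $61,302.04

$61,302.04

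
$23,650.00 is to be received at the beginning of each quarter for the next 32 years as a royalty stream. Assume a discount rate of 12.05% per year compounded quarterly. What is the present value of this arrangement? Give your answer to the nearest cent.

This is an annuity due: 128 payments of $23,650.00 at the beginning of each quarter.
Periodic rate r = 0.1205/4 per quarter; n is counted in quarters.
PV = PMT × [(1 − (1+r)^−n)/r] × (1+r) = 23,650 × [1 − (1+r)^−128] / r × (1+r) = $790,603.70

$790,603.70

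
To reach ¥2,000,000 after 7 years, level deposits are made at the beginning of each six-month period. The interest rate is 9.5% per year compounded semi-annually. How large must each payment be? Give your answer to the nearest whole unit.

¥99,123

Level annuity due; solve FV = PMT × [((1+r)^n − 1)/r] × (1+r) for PMT.
Periodic rate r = 0.095/2 per half-year; n is counted in half-years.
With n = 14: PMT = 2,000,000 / ([((1+r)^n − 1)/r] × (1+r)) = ¥99,123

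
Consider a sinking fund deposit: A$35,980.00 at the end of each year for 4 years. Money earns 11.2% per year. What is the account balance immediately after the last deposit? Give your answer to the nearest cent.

This is an ordinary annuity: 4 deposits of A$35,980.00 at the end of each year.
Periodic rate r = 0.112 per year.
FV = PMT × [((1+r)^n − 1)/r] = 35,980 × [(1+r)^4 − 1] / r = A$169,954.44

A$169,954.44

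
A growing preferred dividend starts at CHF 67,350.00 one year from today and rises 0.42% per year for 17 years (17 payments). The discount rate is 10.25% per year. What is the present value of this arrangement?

Periodic rate r = 0.1025 per year.
Growing ordinary annuity: PV = PMT₁ × [1 − ((1+g)/(1+r))^n] / (r − g) = 67,350 × [1 − ((1+0.0042)/(1+r))^17] / (r − 0.0042) = CHF 545,094.77.

CHF 545,094.77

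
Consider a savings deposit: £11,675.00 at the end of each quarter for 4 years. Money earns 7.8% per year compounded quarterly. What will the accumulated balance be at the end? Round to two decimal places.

This is an ordinary annuity: 16 deposits of £11,675.00 at the end of each quarter.
Periodic rate r = 0.078/4 per quarter; n is counted in quarters.
FV = PMT × [((1+r)^n − 1)/r] = 11,675 × [(1+r)^16 − 1] / r = £216,770.77

£216,770.77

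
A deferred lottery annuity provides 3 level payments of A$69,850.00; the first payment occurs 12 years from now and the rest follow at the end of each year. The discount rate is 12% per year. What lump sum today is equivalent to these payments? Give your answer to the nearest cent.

A$48,229.27

Ordinary annuity of 3 payments, first payment at period 12.
Periodic rate r = 0.12 per year.
The ordinary-annuity PV formula values the stream one period before the first payment (period 11); discount that back 11 periods:
PV₀ = 69,850 × [1 − (1+r)^−3] / r × (1+r)^−11 = A$48,229.27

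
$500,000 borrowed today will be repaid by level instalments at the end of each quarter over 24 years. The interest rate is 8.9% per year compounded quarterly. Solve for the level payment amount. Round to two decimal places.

Level ordinary annuity; solve PV = PMT × [(1 − (1+r)^−n)/r] for PMT.
Periodic rate r = 0.089/4 per quarter; n is counted in quarters.
With n = 96: PMT = 500,000 / ([(1 − (1+r)^−n)/r]) = $12,655.35

$12,655.35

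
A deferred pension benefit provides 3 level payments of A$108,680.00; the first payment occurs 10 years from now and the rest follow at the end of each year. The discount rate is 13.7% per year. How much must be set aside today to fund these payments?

Ordinary annuity of 3 payments, first payment at period 10.
Periodic rate r = 0.137 per year.
The ordinary-annuity PV formula values the stream one period before the first payment (period 9); discount that back 9 periods:
PV₀ = 108,680 × [1 − (1+r)^−3] / r × (1+r)^−9 = A$79,852.57

A$79,852.57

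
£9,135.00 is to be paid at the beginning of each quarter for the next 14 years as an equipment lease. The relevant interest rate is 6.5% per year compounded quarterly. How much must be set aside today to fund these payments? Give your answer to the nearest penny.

This is an annuity due: 56 payments of £9,135.00 at the beginning of each quarter.
Periodic rate r = 0.065/4 per quarter; n is counted in quarters.
PV = PMT × [(1 − (1+r)^−n)/r] × (1+r) = 9,135 × [1 − (1+r)^−56] / r × (1+r) = £339,643.03

£339,643.03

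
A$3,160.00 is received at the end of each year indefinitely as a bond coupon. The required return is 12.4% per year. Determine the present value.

Periodic rate r = 0.124 per year.
Level perpetuity: PV = PMT / r = 3,160 / (0.124) = A$25,483.87.

A$25,483.87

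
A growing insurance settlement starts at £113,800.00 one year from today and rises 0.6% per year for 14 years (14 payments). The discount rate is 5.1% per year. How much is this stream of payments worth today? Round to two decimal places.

Periodic rate r = 0.051 per year.
Growing ordinary annuity: PV = PMT₁ × [1 − ((1+g)/(1+r))^n] / (r − g) = 113,800 × [1 − ((1+0.006)/(1+r))^14] / (r − 0.006) = £1,158,438.07.

£1,158,438.07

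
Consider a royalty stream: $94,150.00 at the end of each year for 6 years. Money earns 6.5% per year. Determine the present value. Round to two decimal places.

This is an ordinary annuity: 6 payments of $94,150.00 at the end of each year.
Periodic rate r = 0.065 per year.
PV = PMT × [(1 − (1+r)^−n)/r] = 94,150 × [1 − (1+r)^−6] / r = $455,781.43

$455,781.43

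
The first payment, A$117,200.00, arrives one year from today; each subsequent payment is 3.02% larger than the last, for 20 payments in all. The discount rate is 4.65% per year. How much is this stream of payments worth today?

A$1,937,439.69

Periodic rate r = 0.0465 per year.
Growing ordinary annuity: PV = PMT₁ × [1 − ((1+g)/(1+r))^n] / (r − g) = 117,200 × [1 − ((1+0.0302)/(1+r))^20] / (r − 0.0302) = A$1,937,439.69.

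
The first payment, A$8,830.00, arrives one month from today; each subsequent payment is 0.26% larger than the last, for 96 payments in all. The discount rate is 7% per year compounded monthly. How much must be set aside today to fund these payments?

Periodic rate r = 0.07/12 per month; n is counted in months.
Growing ordinary annuity: PV = PMT₁ × [1 − ((1+g)/(1+r))^n] / (r − g) = 8,830 × [1 − ((1+0.0026)/(1+r))^96] / (r − 0.0026) = A$726,127.43.

A$726,127.43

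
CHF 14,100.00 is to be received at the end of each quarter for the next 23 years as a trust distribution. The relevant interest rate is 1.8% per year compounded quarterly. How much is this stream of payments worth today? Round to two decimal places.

This is an ordinary annuity: 92 payments of CHF 14,100.00 at the end of each quarter.
Periodic rate r = 0.018/4 per quarter; n is counted in quarters.
PV = PMT × [(1 − (1+r)^−n)/r] = 14,100 × [1 − (1+r)^−92] / r = CHF 1,060,272.63

CHF 1,060,272.63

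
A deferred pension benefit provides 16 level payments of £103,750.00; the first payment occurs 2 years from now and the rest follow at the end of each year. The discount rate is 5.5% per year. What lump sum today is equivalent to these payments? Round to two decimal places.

£1,028,861.91

Ordinary annuity of 16 payments, first payment at period 2.
Periodic rate r = 0.055 per year.
The ordinary-annuity PV formula values the stream one period before the first payment (period 1); discount that back 1 periods:
PV₀ = 103,750 × [1 − (1+r)^−16] / r × (1+r)^−1 = £1,028,861.91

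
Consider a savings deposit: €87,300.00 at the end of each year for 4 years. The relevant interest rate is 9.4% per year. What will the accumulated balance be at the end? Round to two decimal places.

€401,595.24

This is an ordinary annuity: 4 deposits of €87,300.00 at the end of each year.
Periodic rate r = 0.094 per year.
FV = PMT × [((1+r)^n − 1)/r] = 87,300 × [(1+r)^4 − 1] / r = €401,595.24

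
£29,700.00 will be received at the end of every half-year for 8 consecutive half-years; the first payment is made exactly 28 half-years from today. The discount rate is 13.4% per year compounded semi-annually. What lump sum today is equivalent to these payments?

£31,149.49

Ordinary annuity of 8 payments, first payment at period 28.
Periodic rate r = 0.134/2 per half-year; n is counted in half-years.
The ordinary-annuity PV formula values the stream one period before the first payment (period 27); discount that back 27 periods:
PV₀ = 29,700 × [1 − (1+r)^−8] / r × (1+r)^−27 = £31,149.49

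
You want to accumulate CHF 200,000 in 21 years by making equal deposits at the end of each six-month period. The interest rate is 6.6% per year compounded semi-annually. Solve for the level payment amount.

CHF 2,267.78

Level ordinary annuity; solve FV = PMT × [((1+r)^n − 1)/r] for PMT.
Periodic rate r = 0.066/2 per half-year; n is counted in half-years.
With n = 42: PMT = 200,000 / ([((1+r)^n − 1)/r]) = CHF 2,267.78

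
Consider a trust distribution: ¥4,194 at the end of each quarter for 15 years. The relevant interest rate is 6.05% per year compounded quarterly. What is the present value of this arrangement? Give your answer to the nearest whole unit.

¥164,631

This is an ordinary annuity: 60 payments of ¥4,194 at the end of each quarter.
Periodic rate r = 0.0605/4 per quarter; n is counted in quarters.
PV = PMT × [(1 − (1+r)^−n)/r] = 4,194 × [1 − (1+r)^−60] / r = ¥164,631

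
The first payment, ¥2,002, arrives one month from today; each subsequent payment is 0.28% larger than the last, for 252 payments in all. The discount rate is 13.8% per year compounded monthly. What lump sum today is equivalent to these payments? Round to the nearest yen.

Periodic rate r = 0.138/12 per month; n is counted in months.
Growing ordinary annuity: PV = PMT₁ × [1 − ((1+g)/(1+r))^n] / (r − g) = 2,002 × [1 − ((1+0.0028)/(1+r))^252] / (r − 0.0028) = ¥204,020.

¥204,020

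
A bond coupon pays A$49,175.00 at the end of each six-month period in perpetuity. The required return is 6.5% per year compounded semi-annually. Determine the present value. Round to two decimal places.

Periodic rate r = 0.065/2 per half-year.
Level perpetuity: PV = PMT / r = 49,175 / (0.065/2) = A$1,513,076.92.

A$1,513,076.92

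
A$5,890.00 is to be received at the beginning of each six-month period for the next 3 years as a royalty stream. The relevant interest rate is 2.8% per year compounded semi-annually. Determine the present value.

This is an annuity due: 6 payments of A$5,890.00 at the beginning of each six-month period.
Periodic rate r = 0.028/2 per half-year; n is counted in half-years.
PV = PMT × [(1 − (1+r)^−n)/r] × (1+r) = 5,890 × [1 − (1+r)^−6] / r × (1+r) = A$34,142.40

A$34,142.40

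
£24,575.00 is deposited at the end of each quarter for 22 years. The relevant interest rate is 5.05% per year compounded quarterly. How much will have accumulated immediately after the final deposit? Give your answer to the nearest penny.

£3,924,882.21

This is an ordinary annuity: 88 deposits of £24,575.00 at the end of each quarter.
Periodic rate r = 0.0505/4 per quarter; n is counted in quarters.
FV = PMT × [((1+r)^n − 1)/r] = 24,575 × [(1+r)^88 − 1] / r = £3,924,882.21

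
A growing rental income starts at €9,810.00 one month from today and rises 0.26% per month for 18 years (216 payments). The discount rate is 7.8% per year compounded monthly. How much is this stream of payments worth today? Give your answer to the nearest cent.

€1,427,929.48

Periodic rate r = 0.078/12 per month; n is counted in months.
Growing ordinary annuity: PV = PMT₁ × [1 − ((1+g)/(1+r))^n] / (r − g) = 9,810 × [1 − ((1+0.0026)/(1+r))^216] / (r − 0.0026) = €1,427,929.48.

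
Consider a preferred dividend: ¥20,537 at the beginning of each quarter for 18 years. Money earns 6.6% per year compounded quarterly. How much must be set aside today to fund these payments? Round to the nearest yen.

This is an annuity due: 72 payments of ¥20,537 at the beginning of each quarter.
Periodic rate r = 0.066/4 per quarter; n is counted in quarters.
PV = PMT × [(1 − (1+r)^−n)/r] × (1+r) = 20,537 × [1 − (1+r)^−72] / r × (1+r) = ¥875,774

¥875,774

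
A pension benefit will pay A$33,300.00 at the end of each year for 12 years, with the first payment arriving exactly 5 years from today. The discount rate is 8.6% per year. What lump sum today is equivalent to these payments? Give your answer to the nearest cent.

Ordinary annuity of 12 payments, first payment at period 5.
Periodic rate r = 0.086 per year.
The ordinary-annuity PV formula values the stream one period before the first payment (period 4); discount that back 4 periods:
PV₀ = 33,300 × [1 − (1+r)^−12] / r × (1+r)^−4 = A$174,937.34

A$174,937.34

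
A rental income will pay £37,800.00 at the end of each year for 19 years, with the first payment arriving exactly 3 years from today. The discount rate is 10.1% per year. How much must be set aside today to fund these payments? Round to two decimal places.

£259,124.34

Ordinary annuity of 19 payments, first payment at period 3.
Periodic rate r = 0.101 per year.
The ordinary-annuity PV formula values the stream one period before the first payment (period 2); discount that back 2 periods:
PV₀ = 37,800 × [1 − (1+r)^−19] / r × (1+r)^−2 = £259,124.34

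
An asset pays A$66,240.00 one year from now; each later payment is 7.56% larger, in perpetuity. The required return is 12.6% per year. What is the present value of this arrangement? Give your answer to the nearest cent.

A$1,314,285.71

Periodic rate r = 0.126 per year.
Growing perpetuity (Gordon): PV = PMT₁ / (r − g) = 66,240 / (r − 0.0756) = A$1,314,285.71.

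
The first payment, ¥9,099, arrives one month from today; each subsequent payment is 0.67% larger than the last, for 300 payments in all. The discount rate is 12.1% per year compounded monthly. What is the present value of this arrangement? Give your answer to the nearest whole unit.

Periodic rate r = 0.121/12 per month; n is counted in months.
Growing ordinary annuity: PV = PMT₁ × [1 − ((1+g)/(1+r))^n] / (r − g) = 9,099 × [1 − ((1+0.0067)/(1+r))^300] / (r − 0.0067) = ¥1,706,463.

¥1,706,463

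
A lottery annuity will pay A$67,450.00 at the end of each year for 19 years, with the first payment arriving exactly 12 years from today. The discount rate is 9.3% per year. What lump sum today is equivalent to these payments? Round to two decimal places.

Ordinary annuity of 19 payments, first payment at period 12.
Periodic rate r = 0.093 per year.
The ordinary-annuity PV formula values the stream one period before the first payment (period 11); discount that back 11 periods:
PV₀ = 67,450 × [1 − (1+r)^−19] / r × (1+r)^−11 = A$222,357.24

A$222,357.24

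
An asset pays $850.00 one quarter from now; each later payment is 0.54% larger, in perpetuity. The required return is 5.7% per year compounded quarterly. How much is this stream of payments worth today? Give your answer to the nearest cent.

$96,045.20

Periodic rate r = 0.057/4 per quarter.
Growing perpetuity (Gordon): PV = PMT₁ / (r − g) = 850 / (r − 0.0054) = $96,045.20.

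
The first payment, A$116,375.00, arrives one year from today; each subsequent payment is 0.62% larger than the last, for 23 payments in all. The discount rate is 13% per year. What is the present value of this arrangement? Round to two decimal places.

A$874,850.28

Periodic rate r = 0.13 per year.
Growing ordinary annuity: PV = PMT₁ × [1 − ((1+g)/(1+r))^n] / (r − g) = 116,375 × [1 − ((1+0.0062)/(1+r))^23] / (r − 0.0062) = A$874,850.28.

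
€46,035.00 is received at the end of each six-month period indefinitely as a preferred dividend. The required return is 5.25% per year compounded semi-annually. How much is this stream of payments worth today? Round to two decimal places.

€1,753,714.29

Periodic rate r = 0.0525/2 per half-year.
Level perpetuity: PV = PMT / r = 46,035 / (0.0525/2) = €1,753,714.29.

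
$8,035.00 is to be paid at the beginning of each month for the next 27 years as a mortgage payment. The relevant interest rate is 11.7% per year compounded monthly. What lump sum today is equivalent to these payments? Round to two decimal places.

$796,253.31

This is an annuity due: 324 payments of $8,035.00 at the beginning of each month.
Periodic rate r = 0.117/12 per month; n is counted in months.
PV = PMT × [(1 − (1+r)^−n)/r] × (1+r) = 8,035 × [1 − (1+r)^−324] / r × (1+r) = $796,253.31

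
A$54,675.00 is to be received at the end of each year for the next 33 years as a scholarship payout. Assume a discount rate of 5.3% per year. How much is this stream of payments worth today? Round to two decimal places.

A$843,941.63

This is an ordinary annuity: 33 payments of A$54,675.00 at the end of each year.
Periodic rate r = 0.053 per year.
PV = PMT × [(1 − (1+r)^−n)/r] = 54,675 × [1 − (1+r)^−33] / r = A$843,941.63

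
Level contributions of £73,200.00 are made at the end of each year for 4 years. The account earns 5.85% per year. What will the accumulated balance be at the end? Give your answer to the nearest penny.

£319,509.89

This is an ordinary annuity: 4 deposits of £73,200.00 at the end of each year.
Periodic rate r = 0.0585 per year.
FV = PMT × [((1+r)^n − 1)/r] = 73,200 × [(1+r)^4 − 1] / r = £319,509.89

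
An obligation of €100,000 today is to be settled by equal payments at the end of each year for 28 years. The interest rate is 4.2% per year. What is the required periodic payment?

€6,140.46

Level ordinary annuity; solve PV = PMT × [(1 − (1+r)^−n)/r] for PMT.
Periodic rate r = 0.042 per year.
With n = 28: PMT = 100,000 / ([(1 − (1+r)^−n)/r]) = €6,140.46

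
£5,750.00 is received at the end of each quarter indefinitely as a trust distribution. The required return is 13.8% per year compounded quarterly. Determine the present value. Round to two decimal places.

Periodic rate r = 0.138/4 per quarter.
Level perpetuity: PV = PMT / r = 5,750 / (0.138/4) = £166,666.67.

£166,666.67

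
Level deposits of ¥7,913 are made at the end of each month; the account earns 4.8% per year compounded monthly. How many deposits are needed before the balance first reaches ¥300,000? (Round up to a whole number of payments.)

36 payments

Periodic rate r = 0.048/12 per month; n is counted in months.
Ordinary annuity FV: 300,000 = 7,913 × [((1+r)^n − 1)/r].
(1+r)^n = 1 + 300,000 × r / 7,913, so n = ln(1 + 300,000·r/7,913) / ln(1+r) = 35.37.
Round up to a whole number of payments: n = 36.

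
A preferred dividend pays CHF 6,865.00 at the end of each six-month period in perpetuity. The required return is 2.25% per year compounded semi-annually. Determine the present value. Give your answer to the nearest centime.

Periodic rate r = 0.0225/2 per half-year.
Level perpetuity: PV = PMT / r = 6,865 / (0.0225/2) = CHF 610,222.22.

CHF 610,222.22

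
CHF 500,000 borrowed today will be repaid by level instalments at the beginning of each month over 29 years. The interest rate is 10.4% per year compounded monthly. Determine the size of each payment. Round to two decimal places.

Level annuity due; solve PV = PMT × [(1 − (1+r)^−n)/r] × (1+r) for PMT.
Periodic rate r = 0.104/12 per month; n is counted in months.
With n = 348: PMT = 500,000 / ([(1 − (1+r)^−n)/r] × (1+r)) = CHF 4,520.49

CHF 4,520.49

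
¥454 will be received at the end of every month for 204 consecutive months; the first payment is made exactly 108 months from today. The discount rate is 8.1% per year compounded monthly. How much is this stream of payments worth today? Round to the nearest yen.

¥24,444

Ordinary annuity of 204 payments, first payment at period 108.
Periodic rate r = 0.081/12 per month; n is counted in months.
The ordinary-annuity PV formula values the stream one period before the first payment (period 107); discount that back 107 periods:
PV₀ = 454 × [1 − (1+r)^−204] / r × (1+r)^−107 = ¥24,444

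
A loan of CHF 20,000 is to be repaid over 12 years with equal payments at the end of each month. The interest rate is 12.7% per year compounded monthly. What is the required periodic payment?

Level ordinary annuity; solve PV = PMT × [(1 − (1+r)^−n)/r] for PMT.
Periodic rate r = 0.127/12 per month; n is counted in months.
With n = 144: PMT = 20,000 / ([(1 − (1+r)^−n)/r]) = CHF 271.23

CHF 271.23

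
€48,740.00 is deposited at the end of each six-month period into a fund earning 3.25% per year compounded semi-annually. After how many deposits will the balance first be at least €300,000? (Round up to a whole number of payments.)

6 payments

Periodic rate r = 0.0325/2 per half-year; n is counted in half-years.
Ordinary annuity FV: 300,000 = 48,740 × [((1+r)^n − 1)/r].
(1+r)^n = 1 + 300,000 × r / 48,740, so n = ln(1 + 300,000·r/48,740) / ln(1+r) = 5.91.
Round up to a whole number of payments: n = 6.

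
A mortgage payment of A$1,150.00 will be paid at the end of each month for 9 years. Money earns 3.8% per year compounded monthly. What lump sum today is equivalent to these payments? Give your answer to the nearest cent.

This is an ordinary annuity: 108 payments of A$1,150.00 at the end of each month.
Periodic rate r = 0.038/12 per month; n is counted in months.
PV = PMT × [(1 − (1+r)^−n)/r] = 1,150 × [1 − (1+r)^−108] / r = A$105,049.90

A$105,049.90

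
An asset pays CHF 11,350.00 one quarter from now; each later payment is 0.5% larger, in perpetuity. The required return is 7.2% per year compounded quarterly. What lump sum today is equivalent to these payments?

Periodic rate r = 0.072/4 per quarter.
Growing perpetuity (Gordon): PV = PMT₁ / (r − g) = 11,350 / (r − 0.005) = CHF 873,076.92.

CHF 873,076.92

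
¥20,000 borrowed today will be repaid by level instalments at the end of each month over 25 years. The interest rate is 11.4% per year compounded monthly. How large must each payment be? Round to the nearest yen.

Level ordinary annuity; solve PV = PMT × [(1 − (1+r)^−n)/r] for PMT.
Periodic rate r = 0.114/12 per month; n is counted in months.
With n = 300: PMT = 20,000 / ([(1 − (1+r)^−n)/r]) = ¥202

¥202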